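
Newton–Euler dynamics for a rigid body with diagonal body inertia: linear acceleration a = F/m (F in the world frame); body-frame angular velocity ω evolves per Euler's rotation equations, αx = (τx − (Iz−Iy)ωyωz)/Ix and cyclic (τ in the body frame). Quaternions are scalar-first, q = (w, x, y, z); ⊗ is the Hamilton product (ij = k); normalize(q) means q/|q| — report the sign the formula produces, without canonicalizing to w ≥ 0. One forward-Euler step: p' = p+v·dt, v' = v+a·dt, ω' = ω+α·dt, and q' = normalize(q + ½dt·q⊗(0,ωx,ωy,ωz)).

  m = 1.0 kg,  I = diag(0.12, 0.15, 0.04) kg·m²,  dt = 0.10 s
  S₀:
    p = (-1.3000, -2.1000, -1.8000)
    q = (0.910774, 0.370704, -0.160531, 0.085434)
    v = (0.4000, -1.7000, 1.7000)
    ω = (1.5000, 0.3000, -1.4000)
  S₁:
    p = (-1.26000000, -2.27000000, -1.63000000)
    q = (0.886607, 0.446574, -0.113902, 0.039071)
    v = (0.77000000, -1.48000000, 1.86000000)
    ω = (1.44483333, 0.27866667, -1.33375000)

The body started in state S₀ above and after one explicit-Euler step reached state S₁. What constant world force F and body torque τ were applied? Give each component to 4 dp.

ω₁ − ω₀ = (-0.05516667, -0.02133333, 0.06625000)
τ = I·(Δω/dt) + ω₀×(Iω₀) = (-0.0200, -0.2000, 0.0400)
v₁ − v₀ = (0.37000000, 0.22000000, 0.16000000)
applied force F = (3.7000, 2.2000, 1.6000)

F = (3.7000, 2.2000, 1.6000)
τ = (-0.0200, -0.2000, 0.0400)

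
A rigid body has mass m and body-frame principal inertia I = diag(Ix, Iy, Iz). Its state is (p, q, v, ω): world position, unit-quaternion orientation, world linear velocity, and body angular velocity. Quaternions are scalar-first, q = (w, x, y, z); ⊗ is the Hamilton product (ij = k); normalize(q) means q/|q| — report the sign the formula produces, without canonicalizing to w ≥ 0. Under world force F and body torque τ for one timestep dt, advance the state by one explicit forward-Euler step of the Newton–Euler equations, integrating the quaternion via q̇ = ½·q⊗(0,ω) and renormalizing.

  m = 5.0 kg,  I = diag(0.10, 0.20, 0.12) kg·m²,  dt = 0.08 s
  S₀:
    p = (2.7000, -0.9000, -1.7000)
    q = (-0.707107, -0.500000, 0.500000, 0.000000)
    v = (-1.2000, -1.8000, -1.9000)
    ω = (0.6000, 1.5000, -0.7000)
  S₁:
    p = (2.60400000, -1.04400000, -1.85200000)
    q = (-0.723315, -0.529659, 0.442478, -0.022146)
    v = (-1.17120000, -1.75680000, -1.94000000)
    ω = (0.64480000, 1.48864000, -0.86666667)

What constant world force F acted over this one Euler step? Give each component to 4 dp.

Δv = v₁−v₀ = (0.02880000, 0.04320000, -0.04000000)
applied force F = (1.8000, 2.7000, -2.5000)

F = (1.8000, 2.7000, -2.5000)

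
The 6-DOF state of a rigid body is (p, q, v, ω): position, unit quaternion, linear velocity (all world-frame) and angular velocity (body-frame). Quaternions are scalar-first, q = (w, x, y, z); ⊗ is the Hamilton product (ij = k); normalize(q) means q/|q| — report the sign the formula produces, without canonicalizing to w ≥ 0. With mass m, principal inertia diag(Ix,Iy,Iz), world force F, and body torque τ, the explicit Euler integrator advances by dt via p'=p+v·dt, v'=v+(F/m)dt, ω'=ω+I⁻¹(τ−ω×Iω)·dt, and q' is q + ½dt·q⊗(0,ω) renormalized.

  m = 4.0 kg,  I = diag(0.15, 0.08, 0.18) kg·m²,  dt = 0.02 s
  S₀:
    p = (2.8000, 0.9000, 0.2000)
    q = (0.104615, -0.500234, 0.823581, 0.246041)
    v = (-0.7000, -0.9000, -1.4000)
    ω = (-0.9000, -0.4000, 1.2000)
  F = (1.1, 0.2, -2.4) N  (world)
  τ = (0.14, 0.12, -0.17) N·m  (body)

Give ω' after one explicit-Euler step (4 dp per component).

ω' = (-0.8749, -0.3781, 1.1839)

gyro term ω×Iω = (-0.0480, 0.0324, -0.0252)
(τ − ω×Iω)/I = (1.2533, 1.0950, -0.8044)
ω' = ω + α·dt = (-0.8749, -0.3781, 1.1839)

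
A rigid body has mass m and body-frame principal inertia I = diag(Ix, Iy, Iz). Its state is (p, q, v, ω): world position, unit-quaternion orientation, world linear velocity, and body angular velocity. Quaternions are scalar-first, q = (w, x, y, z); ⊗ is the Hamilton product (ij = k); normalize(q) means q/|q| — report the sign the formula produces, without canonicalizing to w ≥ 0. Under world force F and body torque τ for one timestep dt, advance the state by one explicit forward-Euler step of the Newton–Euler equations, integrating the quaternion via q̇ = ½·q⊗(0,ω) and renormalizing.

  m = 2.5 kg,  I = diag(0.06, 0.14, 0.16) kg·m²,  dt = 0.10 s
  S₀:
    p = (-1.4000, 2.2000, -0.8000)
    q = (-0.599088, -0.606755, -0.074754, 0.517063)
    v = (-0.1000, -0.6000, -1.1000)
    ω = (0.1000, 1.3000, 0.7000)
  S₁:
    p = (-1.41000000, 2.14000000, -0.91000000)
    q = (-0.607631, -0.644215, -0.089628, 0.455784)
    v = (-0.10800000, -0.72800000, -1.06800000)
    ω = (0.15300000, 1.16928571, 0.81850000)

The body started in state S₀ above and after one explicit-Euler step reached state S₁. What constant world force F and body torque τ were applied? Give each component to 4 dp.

F = (-0.2000, -3.2000, 0.8000)
τ = (0.0500, -0.1900, 0.2000)

rate change Δω = (0.05300000, -0.13071429, 0.11850000)
τ = I·(Δω/dt) + ω₀×(Iω₀) = (0.0500, -0.1900, 0.2000)
velocity change Δv = (-0.00800000, -0.12800000, 0.03200000)
F = m·Δv/dt = (-0.2000, -3.2000, 0.8000)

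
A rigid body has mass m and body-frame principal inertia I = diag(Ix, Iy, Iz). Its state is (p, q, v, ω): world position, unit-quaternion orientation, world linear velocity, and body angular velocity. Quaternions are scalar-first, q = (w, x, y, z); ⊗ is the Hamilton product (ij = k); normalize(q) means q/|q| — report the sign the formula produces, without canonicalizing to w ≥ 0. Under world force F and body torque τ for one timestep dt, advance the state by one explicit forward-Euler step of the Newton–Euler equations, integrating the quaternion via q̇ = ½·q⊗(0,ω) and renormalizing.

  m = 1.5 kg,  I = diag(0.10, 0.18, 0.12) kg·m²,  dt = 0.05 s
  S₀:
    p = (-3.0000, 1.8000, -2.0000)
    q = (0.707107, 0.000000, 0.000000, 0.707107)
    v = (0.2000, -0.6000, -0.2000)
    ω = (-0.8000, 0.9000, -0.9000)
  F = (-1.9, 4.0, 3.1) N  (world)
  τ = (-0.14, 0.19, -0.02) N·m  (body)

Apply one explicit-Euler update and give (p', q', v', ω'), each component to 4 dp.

α = I⁻¹(τ − ω×Iω) = (-1.8860, 1.1356, 0.3133)
ω + α·dt = (-0.8943, 0.9568, -0.8843)
q⊗(0,ω) = (0.6363963, -1.2020819, 0.0707107, -0.6363963)
updated quaternion q' = (0.7225, -0.0300, 0.0018, 0.6907)
linear accel F/m = (-1.2667, 2.6667, 2.0667)
new position p' = (-2.9900, 1.7700, -2.0100)
v' = v + a·dt = (0.1367, -0.4667, -0.0967)

p' = (-2.9900, 1.7700, -2.0100)
q' = (0.7225, -0.0300, 0.0018, 0.6907)
v' = (0.1367, -0.4667, -0.0967)
ω' = (-0.8943, 0.9568, -0.8843)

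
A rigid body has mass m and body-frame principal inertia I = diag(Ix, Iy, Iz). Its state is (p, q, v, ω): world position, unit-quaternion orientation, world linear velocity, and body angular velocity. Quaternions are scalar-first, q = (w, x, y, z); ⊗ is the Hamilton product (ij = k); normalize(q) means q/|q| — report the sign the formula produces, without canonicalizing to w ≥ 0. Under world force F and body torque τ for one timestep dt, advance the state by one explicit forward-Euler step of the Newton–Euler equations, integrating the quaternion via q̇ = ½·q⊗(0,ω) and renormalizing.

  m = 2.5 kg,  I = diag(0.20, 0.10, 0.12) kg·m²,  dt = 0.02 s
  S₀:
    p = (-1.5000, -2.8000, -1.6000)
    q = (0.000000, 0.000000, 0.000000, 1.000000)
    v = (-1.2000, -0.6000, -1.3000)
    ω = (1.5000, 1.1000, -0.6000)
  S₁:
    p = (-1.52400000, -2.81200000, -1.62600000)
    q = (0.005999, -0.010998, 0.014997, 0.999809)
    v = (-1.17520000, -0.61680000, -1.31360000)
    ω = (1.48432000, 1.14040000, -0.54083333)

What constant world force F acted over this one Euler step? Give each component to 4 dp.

v₁ − v₀ = (0.02480000, -0.01680000, -0.01360000)
m·(v₁−v₀)/dt = (3.1000, -2.1000, -1.7000)

F = (3.1000, -2.1000, -1.7000)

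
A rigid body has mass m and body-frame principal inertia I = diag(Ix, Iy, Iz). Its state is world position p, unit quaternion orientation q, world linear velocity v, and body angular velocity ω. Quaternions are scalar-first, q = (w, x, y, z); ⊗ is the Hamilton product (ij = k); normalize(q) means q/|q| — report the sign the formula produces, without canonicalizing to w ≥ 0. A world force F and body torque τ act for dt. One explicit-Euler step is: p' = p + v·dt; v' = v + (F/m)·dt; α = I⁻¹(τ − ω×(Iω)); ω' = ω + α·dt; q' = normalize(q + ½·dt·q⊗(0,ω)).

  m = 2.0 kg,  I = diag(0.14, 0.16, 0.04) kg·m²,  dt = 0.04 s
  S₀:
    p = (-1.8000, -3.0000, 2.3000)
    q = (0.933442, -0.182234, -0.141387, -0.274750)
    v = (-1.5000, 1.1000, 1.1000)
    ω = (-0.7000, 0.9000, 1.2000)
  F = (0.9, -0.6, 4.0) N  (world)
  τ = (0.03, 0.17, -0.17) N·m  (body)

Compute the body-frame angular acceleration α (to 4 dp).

ω×(Iω) gyroscopic = (-0.1296, -0.0840, -0.0126)
angular accel α = (1.1400, 1.5875, -3.9350)

α = (1.1400, 1.5875, -3.9350)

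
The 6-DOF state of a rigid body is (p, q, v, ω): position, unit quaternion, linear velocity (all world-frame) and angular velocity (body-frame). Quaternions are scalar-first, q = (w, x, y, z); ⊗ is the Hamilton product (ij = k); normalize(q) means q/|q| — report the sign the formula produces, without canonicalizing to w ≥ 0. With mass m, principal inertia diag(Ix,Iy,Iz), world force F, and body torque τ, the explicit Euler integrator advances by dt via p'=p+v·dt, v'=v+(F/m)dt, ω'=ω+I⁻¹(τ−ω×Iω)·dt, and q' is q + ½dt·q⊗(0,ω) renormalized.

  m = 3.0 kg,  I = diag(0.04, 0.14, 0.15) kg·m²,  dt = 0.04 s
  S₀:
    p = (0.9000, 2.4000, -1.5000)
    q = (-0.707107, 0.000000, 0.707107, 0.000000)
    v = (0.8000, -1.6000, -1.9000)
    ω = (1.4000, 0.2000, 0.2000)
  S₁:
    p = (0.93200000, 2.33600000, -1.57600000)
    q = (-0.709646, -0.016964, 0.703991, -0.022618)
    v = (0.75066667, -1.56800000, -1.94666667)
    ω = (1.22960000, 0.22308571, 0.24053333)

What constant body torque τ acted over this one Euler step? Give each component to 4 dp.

τ = (-0.1700, 0.0500, 0.1800)

Δω = ω₁−ω₀ = (-0.17040000, 0.02308571, 0.04053333)
τ = I·(Δω/dt) + ω₀×(Iω₀) = (-0.1700, 0.0500, 0.1800)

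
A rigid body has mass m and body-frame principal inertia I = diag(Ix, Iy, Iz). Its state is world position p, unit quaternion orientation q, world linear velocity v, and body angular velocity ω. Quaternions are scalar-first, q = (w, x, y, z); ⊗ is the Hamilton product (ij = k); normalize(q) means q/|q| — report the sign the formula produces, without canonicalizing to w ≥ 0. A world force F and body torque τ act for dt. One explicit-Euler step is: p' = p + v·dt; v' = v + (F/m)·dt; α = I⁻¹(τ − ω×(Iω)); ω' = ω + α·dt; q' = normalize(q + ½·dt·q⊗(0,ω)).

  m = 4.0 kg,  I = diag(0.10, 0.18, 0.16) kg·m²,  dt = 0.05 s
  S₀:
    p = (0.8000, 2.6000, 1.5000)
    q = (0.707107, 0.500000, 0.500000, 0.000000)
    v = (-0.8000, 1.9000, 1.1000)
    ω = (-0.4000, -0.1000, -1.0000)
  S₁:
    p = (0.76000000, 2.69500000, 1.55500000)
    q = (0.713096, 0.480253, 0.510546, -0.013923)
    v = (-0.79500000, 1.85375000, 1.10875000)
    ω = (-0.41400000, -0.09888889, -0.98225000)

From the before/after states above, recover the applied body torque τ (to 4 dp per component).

Δω = ω₁−ω₀ = (-0.01400000, 0.00111111, 0.01775000)
gyro term ω₀×Iω₀ = (-0.0020, -0.0240, 0.0032)
τ = I·(Δω/dt) + ω₀×(Iω₀) = (-0.0300, -0.0200, 0.0600)

τ = (-0.0300, -0.0200, 0.0600)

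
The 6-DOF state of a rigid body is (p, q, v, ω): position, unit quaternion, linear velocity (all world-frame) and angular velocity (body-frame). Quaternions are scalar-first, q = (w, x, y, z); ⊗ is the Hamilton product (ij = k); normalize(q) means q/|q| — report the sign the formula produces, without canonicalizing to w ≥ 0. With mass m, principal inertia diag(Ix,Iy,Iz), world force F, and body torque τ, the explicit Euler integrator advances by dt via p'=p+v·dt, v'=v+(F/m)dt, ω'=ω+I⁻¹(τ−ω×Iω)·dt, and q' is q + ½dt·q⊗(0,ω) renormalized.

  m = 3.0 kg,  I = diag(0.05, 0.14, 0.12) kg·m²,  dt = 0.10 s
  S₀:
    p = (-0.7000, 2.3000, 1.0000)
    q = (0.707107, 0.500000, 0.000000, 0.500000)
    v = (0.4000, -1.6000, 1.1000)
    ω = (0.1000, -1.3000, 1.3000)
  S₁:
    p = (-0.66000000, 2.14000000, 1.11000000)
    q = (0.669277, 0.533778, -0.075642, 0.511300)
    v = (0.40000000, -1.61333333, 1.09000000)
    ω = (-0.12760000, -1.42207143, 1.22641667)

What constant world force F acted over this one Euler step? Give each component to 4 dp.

velocity change Δv = (0.00000000, -0.01333333, -0.01000000)
applied force F = (0.0000, -0.4000, -0.3000)

F = (0.0000, -0.4000, -0.3000)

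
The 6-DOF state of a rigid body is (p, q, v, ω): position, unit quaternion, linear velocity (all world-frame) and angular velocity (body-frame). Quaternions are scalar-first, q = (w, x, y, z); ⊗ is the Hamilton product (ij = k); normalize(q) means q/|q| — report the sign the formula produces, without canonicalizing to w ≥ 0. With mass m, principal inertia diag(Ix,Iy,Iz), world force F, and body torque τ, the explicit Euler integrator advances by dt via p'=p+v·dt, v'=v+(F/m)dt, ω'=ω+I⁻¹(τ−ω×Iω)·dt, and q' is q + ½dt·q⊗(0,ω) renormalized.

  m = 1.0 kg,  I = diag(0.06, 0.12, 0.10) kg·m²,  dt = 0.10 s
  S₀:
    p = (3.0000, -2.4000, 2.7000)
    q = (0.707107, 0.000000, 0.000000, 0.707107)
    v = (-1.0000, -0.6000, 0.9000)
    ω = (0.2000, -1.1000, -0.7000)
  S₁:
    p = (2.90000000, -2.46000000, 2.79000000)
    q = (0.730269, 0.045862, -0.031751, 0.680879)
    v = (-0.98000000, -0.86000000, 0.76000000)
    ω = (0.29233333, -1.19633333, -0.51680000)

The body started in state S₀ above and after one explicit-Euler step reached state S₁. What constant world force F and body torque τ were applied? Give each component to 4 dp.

Δv = v₁−v₀ = (0.02000000, -0.26000000, -0.14000000)
F = m·Δv/dt = (0.2000, -2.6000, -1.4000)
Δω = ω₁−ω₀ = (0.09233333, -0.09633333, 0.18320000)
applied torque τ = (0.0400, -0.1100, 0.1700)

F = (0.2000, -2.6000, -1.4000)
τ = (0.0400, -0.1100, 0.1700)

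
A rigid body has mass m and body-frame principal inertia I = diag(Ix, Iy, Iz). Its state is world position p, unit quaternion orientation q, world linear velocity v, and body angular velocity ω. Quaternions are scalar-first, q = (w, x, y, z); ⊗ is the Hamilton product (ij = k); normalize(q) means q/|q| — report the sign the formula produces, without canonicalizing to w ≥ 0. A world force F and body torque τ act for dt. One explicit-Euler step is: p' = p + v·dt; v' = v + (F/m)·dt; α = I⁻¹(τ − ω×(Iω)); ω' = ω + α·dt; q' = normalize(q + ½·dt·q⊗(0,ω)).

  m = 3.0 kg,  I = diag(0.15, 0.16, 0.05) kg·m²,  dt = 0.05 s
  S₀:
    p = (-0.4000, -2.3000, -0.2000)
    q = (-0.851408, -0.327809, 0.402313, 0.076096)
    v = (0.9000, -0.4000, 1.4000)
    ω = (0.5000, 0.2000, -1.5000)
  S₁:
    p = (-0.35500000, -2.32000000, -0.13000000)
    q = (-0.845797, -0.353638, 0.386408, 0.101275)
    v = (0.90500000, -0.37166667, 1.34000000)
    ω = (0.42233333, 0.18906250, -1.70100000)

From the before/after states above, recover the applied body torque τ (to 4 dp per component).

rate change Δω = (-0.07766667, -0.01093750, -0.20100000)
ω₀×(Iω₀) = (0.0330, -0.0750, 0.0010)
applied torque τ = (-0.2000, -0.1100, -0.2000)

τ = (-0.2000, -0.1100, -0.2000)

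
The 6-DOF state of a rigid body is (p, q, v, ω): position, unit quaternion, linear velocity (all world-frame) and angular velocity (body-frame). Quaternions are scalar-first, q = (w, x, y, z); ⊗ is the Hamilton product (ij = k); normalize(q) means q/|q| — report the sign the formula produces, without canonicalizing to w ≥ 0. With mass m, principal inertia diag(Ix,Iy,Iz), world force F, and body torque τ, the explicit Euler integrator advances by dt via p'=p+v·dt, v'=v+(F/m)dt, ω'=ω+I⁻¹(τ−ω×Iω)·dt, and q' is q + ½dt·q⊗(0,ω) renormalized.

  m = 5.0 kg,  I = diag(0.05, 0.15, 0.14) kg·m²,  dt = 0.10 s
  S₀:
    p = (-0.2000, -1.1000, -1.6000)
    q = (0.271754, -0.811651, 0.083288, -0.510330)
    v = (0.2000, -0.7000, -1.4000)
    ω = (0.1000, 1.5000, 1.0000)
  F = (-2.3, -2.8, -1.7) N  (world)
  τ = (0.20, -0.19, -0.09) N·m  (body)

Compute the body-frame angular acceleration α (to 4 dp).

gyro term ω×Iω = (-0.0150, -0.0090, 0.0150)
angular accel α = (4.3000, -1.2067, -0.7500)

α = (4.3000, -1.2067, -0.7500)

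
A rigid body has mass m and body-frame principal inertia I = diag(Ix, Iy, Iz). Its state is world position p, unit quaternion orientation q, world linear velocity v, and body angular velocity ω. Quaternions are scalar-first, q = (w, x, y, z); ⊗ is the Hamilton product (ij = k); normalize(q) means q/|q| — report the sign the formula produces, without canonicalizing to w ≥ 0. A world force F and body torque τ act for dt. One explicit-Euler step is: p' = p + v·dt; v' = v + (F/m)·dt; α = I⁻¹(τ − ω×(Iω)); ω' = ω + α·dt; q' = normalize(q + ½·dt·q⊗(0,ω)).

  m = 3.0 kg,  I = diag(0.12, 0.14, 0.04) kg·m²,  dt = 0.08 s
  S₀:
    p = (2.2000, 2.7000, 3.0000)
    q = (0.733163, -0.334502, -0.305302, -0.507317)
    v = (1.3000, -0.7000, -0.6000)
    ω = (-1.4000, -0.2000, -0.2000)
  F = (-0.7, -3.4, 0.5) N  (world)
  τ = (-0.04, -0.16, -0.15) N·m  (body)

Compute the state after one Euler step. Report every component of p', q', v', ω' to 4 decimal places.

p' = p + v·dt = (2.3040, 2.6440, 2.9520)
v' = v + a·dt = (1.2813, -0.7907, -0.5867)
angular accel α = (-0.3000, -1.3029, -3.8900)
new body rate ω' = (-1.4240, -0.3042, -0.5112)
Hamilton product q⊗(0,ω) = (-0.6308266, -1.0668312, 0.4967108, -0.5071550)
q' = normalize(q + ½dt·q⊗(0,ω)) = (0.7068, -0.3766, -0.2850, -0.5267)

p' = (2.3040, 2.6440, 2.9520)
q' = (0.7068, -0.3766, -0.2850, -0.5267)
v' = (1.2813, -0.7907, -0.5867)
ω' = (-1.4240, -0.3042, -0.5112)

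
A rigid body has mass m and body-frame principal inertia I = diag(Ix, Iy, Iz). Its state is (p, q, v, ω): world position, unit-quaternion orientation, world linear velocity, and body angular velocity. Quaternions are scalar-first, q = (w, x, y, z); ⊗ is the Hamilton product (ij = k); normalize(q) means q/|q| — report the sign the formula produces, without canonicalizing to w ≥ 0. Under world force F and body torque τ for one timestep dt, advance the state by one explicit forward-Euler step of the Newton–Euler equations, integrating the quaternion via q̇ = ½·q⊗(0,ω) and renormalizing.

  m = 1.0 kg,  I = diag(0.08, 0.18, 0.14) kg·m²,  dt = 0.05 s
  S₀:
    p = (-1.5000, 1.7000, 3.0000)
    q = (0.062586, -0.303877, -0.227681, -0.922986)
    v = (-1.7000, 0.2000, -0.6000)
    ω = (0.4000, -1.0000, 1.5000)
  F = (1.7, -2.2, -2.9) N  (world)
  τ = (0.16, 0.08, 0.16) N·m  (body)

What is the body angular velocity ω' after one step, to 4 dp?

(τ − ω×Iω)/I = (1.2500, 0.6444, 1.4286)
new body rate ω' = (0.4625, -0.9678, 1.5714)

ω' = (0.4625, -0.9678, 1.5714)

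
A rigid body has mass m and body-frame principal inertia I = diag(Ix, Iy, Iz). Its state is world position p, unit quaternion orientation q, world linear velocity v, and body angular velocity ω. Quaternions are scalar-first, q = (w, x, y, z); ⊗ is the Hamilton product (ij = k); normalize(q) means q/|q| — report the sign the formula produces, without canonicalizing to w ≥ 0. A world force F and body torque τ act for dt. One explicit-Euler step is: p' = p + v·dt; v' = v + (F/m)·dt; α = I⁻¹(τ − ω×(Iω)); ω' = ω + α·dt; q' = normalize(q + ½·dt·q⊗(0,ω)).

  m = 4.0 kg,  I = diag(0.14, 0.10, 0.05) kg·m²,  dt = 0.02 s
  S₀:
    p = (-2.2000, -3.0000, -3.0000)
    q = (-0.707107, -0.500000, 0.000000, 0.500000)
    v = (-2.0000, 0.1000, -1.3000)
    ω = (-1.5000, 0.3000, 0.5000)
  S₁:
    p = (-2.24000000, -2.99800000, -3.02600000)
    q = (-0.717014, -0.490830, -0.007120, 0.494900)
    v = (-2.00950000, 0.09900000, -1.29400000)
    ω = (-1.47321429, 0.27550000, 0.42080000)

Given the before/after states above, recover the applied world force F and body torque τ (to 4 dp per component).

Δv = v₁−v₀ = (-0.00950000, -0.00100000, 0.00600000)
F = m·Δv/dt = (-1.9000, -0.2000, 1.2000)
ω₁ − ω₀ = (0.02678571, -0.02450000, -0.07920000)
precession coupling = (-0.0075, -0.0675, 0.0180)
applied torque τ = (0.1800, -0.1900, -0.1800)

F = (-1.9000, -0.2000, 1.2000)
τ = (0.1800, -0.1900, -0.1800)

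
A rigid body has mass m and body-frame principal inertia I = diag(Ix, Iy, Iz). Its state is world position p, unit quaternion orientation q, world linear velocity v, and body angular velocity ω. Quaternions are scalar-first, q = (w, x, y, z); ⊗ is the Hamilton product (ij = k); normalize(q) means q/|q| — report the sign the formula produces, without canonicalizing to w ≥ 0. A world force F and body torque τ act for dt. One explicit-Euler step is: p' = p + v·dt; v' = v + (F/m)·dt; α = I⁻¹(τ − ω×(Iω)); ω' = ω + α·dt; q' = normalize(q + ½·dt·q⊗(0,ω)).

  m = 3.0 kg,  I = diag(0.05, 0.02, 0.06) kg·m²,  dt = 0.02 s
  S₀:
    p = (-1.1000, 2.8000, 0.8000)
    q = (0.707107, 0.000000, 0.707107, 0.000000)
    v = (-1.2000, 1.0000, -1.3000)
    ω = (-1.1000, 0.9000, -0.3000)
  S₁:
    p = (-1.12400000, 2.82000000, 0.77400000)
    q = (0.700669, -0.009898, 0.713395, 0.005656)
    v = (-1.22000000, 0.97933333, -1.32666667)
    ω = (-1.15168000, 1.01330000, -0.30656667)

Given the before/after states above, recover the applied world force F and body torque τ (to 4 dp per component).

F = (-3.0000, -3.1000, -4.0000)
τ = (-0.1400, 0.1100, 0.0100)

rate change Δω = (-0.05168000, 0.11330000, -0.00656667)
precession coupling = (-0.0108, -0.0033, 0.0297)
I·α + gyro = (-0.1400, 0.1100, 0.0100)
Δv = v₁−v₀ = (-0.02000000, -0.02066667, -0.02666667)
applied force F = (-3.0000, -3.1000, -4.0000)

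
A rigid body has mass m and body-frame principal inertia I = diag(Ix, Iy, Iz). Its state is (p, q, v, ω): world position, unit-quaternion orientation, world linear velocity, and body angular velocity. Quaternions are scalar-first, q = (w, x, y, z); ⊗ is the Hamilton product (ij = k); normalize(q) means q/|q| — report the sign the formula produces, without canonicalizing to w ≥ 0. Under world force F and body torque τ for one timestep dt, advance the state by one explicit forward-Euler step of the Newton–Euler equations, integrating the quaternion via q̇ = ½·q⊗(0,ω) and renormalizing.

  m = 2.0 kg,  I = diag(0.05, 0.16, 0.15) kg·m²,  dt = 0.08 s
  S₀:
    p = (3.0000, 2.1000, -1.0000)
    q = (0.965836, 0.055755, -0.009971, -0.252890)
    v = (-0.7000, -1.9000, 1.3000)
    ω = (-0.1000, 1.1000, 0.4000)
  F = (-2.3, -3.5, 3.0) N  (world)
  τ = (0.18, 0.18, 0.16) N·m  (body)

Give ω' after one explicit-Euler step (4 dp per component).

ω' = (0.1950, 1.1880, 0.4918)

ω×(Iω) gyroscopic = (-0.0044, 0.0040, -0.0121)
(τ − ω×Iω)/I = (3.6880, 1.1000, 1.1473)
ω + α·dt = (0.1950, 1.1880, 0.4918)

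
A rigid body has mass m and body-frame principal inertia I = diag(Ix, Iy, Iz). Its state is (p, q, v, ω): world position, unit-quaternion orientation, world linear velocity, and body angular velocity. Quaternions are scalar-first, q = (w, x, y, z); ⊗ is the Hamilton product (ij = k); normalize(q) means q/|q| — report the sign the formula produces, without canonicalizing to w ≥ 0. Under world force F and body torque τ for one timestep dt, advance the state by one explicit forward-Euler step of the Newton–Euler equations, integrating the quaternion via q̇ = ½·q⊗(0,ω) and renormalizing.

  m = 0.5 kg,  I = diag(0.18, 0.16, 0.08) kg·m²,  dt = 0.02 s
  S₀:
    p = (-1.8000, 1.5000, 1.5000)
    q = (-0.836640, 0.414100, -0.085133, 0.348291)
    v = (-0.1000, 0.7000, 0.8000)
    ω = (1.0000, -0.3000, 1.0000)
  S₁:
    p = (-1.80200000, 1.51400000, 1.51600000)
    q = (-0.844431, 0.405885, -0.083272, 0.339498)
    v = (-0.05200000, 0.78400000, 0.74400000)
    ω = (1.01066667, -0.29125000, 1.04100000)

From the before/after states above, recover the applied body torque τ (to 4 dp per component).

τ = (0.1200, 0.1700, 0.1700)

ω₁ − ω₀ = (0.01066667, 0.00875000, 0.04100000)
precession coupling = (0.0240, 0.1000, 0.0060)
applied torque τ = (0.1200, 0.1700, 0.1700)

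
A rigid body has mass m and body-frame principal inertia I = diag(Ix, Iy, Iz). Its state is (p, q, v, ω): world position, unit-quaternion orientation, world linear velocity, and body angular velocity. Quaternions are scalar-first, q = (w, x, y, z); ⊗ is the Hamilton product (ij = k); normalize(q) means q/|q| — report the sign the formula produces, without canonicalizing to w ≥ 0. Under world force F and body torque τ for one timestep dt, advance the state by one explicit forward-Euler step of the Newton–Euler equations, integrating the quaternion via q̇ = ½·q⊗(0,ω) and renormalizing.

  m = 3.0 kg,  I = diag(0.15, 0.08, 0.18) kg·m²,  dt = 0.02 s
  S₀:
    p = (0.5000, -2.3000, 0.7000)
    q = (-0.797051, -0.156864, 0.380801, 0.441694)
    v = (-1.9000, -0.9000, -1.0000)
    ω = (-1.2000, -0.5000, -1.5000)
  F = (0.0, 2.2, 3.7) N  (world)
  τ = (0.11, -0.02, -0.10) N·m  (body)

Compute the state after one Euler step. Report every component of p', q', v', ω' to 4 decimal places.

p' = (0.4620, -2.3180, 0.6800)
q' = (-0.7902, -0.1508, 0.3771, 0.4589)
v' = (-1.9000, -0.8853, -0.9753)
ω' = (-1.1953, -0.4915, -1.5064)

gyro term ω×Iω = (0.0750, -0.0540, -0.0420)
(τ − ω×Iω)/I = (0.2333, 0.4250, -0.3222)
new body rate ω' = (-1.1953, -0.4915, -1.5064)
2q̇ = q⊗(0,ω) = (0.6647047, 0.6061067, -0.3668033, 1.7309697)
q + ½dt·q⊗(0,ω), renormalized = (-0.7902, -0.1508, 0.3771, 0.4589)
a = F/m = (0.0000, 0.7333, 1.2333)
p' = p + v·dt = (0.4620, -2.3180, 0.6800)
v' = v + a·dt = (-1.9000, -0.8853, -0.9753)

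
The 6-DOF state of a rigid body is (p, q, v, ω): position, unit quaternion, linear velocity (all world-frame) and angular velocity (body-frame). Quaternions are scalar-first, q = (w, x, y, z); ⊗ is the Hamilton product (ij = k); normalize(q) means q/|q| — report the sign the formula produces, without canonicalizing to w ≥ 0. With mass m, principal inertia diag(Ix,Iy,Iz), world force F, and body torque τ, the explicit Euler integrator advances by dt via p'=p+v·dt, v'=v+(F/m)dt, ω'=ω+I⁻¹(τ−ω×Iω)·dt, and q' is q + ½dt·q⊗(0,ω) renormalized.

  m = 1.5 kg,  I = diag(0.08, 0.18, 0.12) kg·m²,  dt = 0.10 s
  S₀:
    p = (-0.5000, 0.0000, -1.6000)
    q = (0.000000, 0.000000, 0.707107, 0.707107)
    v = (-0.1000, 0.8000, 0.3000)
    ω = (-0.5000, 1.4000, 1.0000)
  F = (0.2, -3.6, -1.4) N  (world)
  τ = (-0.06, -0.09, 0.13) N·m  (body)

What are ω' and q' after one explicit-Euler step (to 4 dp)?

ω' = (-0.4700, 1.3389, 1.1667)
q' = (-0.0845, -0.0141, 0.6867, 0.7219)

α = I⁻¹(τ − ω×Iω) = (0.3000, -0.6111, 1.6667)
ω + α·dt = (-0.4700, 1.3389, 1.1667)
2q̇ = q⊗(0,ω) = (-1.6970568, -0.2828428, -0.3535535, 0.3535535)
updated quaternion q' = (-0.0845, -0.0141, 0.6867, 0.7219)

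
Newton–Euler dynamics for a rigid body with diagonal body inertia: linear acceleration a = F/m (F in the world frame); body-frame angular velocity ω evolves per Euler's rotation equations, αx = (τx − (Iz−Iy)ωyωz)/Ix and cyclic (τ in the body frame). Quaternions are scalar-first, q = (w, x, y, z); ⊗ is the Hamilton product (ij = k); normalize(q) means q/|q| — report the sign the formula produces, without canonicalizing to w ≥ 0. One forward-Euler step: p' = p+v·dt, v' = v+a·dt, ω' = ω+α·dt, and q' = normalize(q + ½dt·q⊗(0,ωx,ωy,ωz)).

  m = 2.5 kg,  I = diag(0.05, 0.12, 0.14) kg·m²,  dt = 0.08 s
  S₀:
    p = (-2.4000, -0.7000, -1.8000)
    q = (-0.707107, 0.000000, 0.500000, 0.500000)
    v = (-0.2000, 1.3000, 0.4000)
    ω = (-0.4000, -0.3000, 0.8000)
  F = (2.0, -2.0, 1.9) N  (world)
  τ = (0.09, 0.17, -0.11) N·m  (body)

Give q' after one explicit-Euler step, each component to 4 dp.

Hamilton product q⊗(0,ω) = (-0.2500000, 0.8328428, 0.0121321, -0.3656856)
q' = normalize(q + ½dt·q⊗(0,ω)) = (-0.7166, 0.0333, 0.5001, 0.4850)

q' = (-0.7166, 0.0333, 0.5001, 0.4850)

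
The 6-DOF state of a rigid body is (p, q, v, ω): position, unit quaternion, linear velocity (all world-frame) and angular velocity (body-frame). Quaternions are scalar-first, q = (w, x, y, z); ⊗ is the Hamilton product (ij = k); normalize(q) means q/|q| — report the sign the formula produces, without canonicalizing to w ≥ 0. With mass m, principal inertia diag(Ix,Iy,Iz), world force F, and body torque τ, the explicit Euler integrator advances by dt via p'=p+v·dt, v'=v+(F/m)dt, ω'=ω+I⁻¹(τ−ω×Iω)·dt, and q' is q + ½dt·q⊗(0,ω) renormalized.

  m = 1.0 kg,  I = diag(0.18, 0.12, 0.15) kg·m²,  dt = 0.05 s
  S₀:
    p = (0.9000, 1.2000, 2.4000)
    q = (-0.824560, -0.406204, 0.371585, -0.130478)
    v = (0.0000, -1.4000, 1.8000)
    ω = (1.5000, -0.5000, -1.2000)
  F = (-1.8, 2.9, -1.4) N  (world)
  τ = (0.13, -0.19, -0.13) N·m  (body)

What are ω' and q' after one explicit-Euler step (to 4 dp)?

angular accel α = (0.6222, -1.1333, -1.1667)
ω' = ω + α·dt = (1.5311, -0.5567, -1.2583)
Hamilton product q⊗(0,ω) = (0.6385249, -1.7479810, -0.2708818, 0.6351965)
q + ½dt·q⊗(0,ω), renormalized = (-0.8076, -0.4494, 0.3644, -0.1145)

ω' = (1.5311, -0.5567, -1.2583)
q' = (-0.8076, -0.4494, 0.3644, -0.1145)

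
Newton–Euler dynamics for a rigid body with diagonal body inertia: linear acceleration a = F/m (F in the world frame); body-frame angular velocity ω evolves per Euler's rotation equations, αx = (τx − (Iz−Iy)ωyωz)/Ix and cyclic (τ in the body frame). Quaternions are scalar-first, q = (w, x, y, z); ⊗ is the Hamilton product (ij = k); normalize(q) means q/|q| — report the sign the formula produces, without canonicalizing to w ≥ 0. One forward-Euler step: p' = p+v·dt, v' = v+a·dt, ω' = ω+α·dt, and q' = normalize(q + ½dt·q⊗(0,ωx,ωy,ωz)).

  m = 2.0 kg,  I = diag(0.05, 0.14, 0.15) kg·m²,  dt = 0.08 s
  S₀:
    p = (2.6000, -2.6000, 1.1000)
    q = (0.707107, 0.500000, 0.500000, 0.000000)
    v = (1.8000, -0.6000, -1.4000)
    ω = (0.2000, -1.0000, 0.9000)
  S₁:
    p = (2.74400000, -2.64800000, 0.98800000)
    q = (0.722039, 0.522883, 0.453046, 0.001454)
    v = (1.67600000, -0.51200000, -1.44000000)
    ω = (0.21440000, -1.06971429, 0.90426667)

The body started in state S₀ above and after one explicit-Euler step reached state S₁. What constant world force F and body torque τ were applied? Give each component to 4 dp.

F = (-3.1000, 2.2000, -1.0000)
τ = (0.0000, -0.1400, -0.0100)

Δv = v₁−v₀ = (-0.12400000, 0.08800000, -0.04000000)
F = m·Δv/dt = (-3.1000, 2.2000, -1.0000)
Δω = ω₁−ω₀ = (0.01440000, -0.06971429, 0.00426667)
τ = I·(Δω/dt) + ω₀×(Iω₀) = (0.0000, -0.1400, -0.0100)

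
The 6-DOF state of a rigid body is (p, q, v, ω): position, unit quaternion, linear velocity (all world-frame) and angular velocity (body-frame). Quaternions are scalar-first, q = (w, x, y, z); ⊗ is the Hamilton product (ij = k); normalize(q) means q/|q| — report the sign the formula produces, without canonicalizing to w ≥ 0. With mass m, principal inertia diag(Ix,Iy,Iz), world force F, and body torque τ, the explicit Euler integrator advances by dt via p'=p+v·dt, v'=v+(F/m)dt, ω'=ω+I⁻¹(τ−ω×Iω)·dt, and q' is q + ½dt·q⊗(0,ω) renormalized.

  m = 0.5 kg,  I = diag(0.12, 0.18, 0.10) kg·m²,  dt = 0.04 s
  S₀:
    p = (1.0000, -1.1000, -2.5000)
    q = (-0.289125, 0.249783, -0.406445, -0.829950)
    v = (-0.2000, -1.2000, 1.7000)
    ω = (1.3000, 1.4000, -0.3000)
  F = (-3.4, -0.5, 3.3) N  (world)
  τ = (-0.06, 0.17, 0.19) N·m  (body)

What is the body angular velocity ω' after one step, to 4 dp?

gyro term ω×Iω = (0.0336, -0.0078, 0.1092)
(τ − ω×Iω)/I = (-0.7800, 0.9878, 0.8080)
new body rate ω' = (1.2688, 1.4395, -0.2677)

ω' = (1.2688, 1.4395, -0.2677)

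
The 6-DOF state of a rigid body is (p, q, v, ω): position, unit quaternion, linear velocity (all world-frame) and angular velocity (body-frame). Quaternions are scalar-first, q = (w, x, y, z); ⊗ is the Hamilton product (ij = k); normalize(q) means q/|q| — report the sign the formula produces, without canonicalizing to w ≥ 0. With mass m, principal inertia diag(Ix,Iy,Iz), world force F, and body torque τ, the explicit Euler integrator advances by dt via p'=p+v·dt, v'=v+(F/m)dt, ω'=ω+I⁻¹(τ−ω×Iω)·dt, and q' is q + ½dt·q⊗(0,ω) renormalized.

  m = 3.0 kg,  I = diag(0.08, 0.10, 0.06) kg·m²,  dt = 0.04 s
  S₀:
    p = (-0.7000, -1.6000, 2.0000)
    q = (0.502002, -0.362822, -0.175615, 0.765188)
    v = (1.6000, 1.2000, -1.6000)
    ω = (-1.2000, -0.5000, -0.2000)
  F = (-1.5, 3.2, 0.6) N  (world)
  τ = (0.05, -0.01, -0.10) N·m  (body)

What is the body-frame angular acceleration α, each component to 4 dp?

gyro term ω×Iω = (-0.0040, 0.0048, 0.0120)
(τ − ω×Iω)/I = (0.6750, -0.1480, -1.8667)

α = (0.6750, -0.1480, -1.8667)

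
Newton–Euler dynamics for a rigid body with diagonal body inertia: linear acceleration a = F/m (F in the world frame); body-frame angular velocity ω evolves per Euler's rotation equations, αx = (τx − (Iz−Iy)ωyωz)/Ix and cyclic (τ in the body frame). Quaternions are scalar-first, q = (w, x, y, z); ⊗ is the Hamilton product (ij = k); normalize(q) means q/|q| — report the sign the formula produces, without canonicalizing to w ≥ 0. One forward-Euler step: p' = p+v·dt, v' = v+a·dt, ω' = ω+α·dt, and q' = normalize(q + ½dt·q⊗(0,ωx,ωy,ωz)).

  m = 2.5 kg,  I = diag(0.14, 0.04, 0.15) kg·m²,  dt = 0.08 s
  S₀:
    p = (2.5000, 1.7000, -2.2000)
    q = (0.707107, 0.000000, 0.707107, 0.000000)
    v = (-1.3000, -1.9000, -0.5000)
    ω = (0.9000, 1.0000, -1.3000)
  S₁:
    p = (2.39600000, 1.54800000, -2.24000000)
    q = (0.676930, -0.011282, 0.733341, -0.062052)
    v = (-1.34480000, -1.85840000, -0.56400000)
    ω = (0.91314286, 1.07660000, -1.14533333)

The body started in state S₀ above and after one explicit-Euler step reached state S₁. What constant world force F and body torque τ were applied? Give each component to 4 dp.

F = (-1.4000, 1.3000, -2.0000)
τ = (-0.1200, 0.0500, 0.2000)

velocity change Δv = (-0.04480000, 0.04160000, -0.06400000)
F = m·Δv/dt = (-1.4000, 1.3000, -2.0000)
rate change Δω = (0.01314286, 0.07660000, 0.15466667)
gyro term ω₀×Iω₀ = (-0.1430, 0.0117, -0.0900)
I·α + gyro = (-0.1200, 0.0500, 0.2000)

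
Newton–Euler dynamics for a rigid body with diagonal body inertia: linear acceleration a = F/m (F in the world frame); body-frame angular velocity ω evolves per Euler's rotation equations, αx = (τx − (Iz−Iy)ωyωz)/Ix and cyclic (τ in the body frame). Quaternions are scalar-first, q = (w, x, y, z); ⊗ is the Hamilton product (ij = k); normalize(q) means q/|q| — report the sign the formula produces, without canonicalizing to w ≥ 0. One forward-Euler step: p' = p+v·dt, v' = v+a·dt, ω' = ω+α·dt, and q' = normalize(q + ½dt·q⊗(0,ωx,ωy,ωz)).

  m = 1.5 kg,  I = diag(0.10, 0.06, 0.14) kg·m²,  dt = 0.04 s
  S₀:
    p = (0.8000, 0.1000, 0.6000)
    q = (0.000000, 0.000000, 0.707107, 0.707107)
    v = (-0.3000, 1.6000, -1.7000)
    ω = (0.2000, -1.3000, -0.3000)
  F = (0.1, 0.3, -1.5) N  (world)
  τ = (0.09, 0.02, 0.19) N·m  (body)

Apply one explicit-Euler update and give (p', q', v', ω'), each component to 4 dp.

p' = (0.7880, 0.1640, 0.5320)
q' = (0.0226, 0.0141, 0.7097, 0.7040)
v' = (-0.2973, 1.6080, -1.7400)
ω' = (0.2235, -1.2883, -0.2487)

a = F/m = (0.0667, 0.2000, -1.0000)
p' = p + v·dt = (0.7880, 0.1640, 0.5320)
new velocity v' = (-0.2973, 1.6080, -1.7400)
angular accel α = (0.5880, 0.2933, 1.2829)
ω + α·dt = (0.2235, -1.2883, -0.2487)
2q̇ = q⊗(0,ω) = (1.1313712, 0.7071070, 0.1414214, -0.1414214)
q + ½dt·q⊗(0,ω), renormalized = (0.0226, 0.0141, 0.7097, 0.7040)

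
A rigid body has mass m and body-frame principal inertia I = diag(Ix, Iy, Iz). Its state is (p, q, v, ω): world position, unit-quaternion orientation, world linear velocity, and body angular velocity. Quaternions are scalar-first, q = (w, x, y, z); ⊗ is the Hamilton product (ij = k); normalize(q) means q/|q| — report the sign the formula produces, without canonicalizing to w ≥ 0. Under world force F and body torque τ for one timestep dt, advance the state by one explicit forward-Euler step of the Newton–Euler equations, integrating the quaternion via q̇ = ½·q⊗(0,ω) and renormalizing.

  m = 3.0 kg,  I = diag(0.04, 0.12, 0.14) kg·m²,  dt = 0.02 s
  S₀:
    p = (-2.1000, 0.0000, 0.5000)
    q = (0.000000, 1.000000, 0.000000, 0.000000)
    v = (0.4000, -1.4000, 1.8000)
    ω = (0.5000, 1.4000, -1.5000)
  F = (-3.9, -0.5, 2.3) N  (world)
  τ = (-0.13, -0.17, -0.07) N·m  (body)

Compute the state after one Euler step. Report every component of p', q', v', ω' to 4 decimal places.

ω×(Iω) gyroscopic = (-0.0420, 0.0750, 0.0560)
(τ − ω×Iω)/I = (-2.2000, -2.0417, -0.9000)
ω + α·dt = (0.4560, 1.3592, -1.5180)
2q̇ = q⊗(0,ω) = (-0.5000000, 0.0000000, 1.5000000, 1.4000000)
q' = normalize(q + ½dt·q⊗(0,ω)) = (-0.0050, 0.9998, 0.0150, 0.0140)
new position p' = (-2.0920, -0.0280, 0.5360)
v + (F/m)dt = (0.3740, -1.4033, 1.8153)

p' = (-2.0920, -0.0280, 0.5360)
q' = (-0.0050, 0.9998, 0.0150, 0.0140)
v' = (0.3740, -1.4033, 1.8153)
ω' = (0.4560, 1.3592, -1.5180)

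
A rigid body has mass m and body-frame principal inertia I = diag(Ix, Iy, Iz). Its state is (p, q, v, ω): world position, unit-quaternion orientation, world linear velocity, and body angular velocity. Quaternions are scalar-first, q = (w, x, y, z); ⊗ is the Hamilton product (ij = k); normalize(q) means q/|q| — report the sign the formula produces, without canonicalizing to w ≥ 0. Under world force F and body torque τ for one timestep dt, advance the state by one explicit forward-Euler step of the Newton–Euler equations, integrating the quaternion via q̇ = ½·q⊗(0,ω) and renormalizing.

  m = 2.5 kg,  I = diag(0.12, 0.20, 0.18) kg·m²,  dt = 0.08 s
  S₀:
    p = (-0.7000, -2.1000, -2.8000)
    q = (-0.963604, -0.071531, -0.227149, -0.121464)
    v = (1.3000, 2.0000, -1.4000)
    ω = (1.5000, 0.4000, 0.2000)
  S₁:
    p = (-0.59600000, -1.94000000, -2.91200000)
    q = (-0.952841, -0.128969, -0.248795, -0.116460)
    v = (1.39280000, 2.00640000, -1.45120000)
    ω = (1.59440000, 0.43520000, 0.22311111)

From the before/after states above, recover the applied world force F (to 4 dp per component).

F = (2.9000, 0.2000, -1.6000)

Δv = v₁−v₀ = (0.09280000, 0.00640000, -0.05120000)
applied force F = (2.9000, 0.2000, -1.6000)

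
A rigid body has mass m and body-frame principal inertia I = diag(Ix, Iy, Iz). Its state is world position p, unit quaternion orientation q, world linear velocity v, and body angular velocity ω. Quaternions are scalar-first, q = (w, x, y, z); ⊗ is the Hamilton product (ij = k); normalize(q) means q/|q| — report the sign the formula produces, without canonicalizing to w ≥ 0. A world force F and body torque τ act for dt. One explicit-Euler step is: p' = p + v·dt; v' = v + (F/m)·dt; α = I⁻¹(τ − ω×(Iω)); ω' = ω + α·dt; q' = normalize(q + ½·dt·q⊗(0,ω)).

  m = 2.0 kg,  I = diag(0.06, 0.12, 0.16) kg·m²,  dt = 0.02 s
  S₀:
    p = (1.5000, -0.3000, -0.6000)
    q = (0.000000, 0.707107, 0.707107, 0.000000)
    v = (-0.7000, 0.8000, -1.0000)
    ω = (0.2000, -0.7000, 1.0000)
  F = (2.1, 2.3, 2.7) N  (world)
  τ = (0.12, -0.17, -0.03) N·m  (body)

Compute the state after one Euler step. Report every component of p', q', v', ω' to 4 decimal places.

new position p' = (1.4860, -0.2840, -0.6200)
new velocity v' = (-0.6790, 0.8230, -0.9730)
(τ − ω×Iω)/I = (2.4667, -1.2500, -0.1350)
ω' = ω + α·dt = (0.2493, -0.7250, 0.9973)
2q̇ = q⊗(0,ω) = (0.3535535, 0.7071070, -0.7071070, -0.6363963)
q' = normalize(q + ½dt·q⊗(0,ω)) = (0.0035, 0.7141, 0.7000, -0.0064)

p' = (1.4860, -0.2840, -0.6200)
q' = (0.0035, 0.7141, 0.7000, -0.0064)
v' = (-0.6790, 0.8230, -0.9730)
ω' = (0.2493, -0.7250, 0.9973)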